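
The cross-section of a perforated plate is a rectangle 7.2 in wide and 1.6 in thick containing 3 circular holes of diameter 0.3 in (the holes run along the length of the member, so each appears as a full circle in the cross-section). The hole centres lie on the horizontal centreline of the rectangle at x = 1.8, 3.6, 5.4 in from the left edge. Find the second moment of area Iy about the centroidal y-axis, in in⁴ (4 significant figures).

Treat the section as a set of non-overlapping primitives; coordinates are from the bounding-box lower-left.
Plate: 7.2 × 1.6, A = 11.52 in², x = 3.6 in, Ī = 49.7664 in⁴.
Hole 1 (subtracted): ⌀0.3, A = 0.0706858 in², x = 1.8 in, Ī = 0.000397608 in⁴.
Hole 2 (subtracted): ⌀0.3, A = 0.0706858 in², x = 3.6 in, Ī = 0.000397608 in⁴.
Hole 3 (subtracted): ⌀0.3, A = 0.0706858 in², x = 5.4 in, Ī = 0.000397608 in⁴.
By symmetry the centroid is at mid-width, x̄ = 3.6 in.
Transfer each piece to the centroidal y-axis using Ī + A·d² with d = x − 3.6:
  plate: d = 0 in → contributes +49.7664 in⁴
  hole 1: d = -1.8 in → contributes −0.22942 in⁴
  hole 2: d = 0 in → contributes −0.000397608 in⁴
  hole 3: d = 1.8 in → contributes −0.22942 in⁴
Total I = 49.3072 in⁴.

Iy ≈ 49.31 in⁴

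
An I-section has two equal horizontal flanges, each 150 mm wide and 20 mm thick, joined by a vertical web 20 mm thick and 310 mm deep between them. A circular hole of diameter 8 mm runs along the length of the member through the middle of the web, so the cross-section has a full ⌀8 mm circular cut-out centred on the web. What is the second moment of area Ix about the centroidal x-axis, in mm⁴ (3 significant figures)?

Split into non-overlapping primitives; take the origin at the lower-left of the bounding box.
Bottom flange: 150 × 20, A = 3 000 mm², y = 10 mm, Ī = 100 000 mm⁴.
Web: 20 × 310, A = 6 200 mm², y = 175 mm, Ī = 49 651 667 mm⁴.
Top flange: 150 × 20, A = 3 000 mm², y = 340 mm, Ī = 100 000 mm⁴.
Hole (subtracted): ⌀8, A = 50.265 mm², y = 175 mm, Ī = 201.06 mm⁴.
By symmetry the centroid is at mid-height, ȳ = 175 mm.
Transfer each piece to the centroidal x-axis using Ī + A·d² with d = y − 175:
  bottom flange: d = -165 mm → contributes +81 775 000 mm⁴
  web: d = 0 mm → contributes +49 651 667 mm⁴
  top flange: d = 165 mm → contributes +81 775 000 mm⁴
  hole: d = 0 mm → contributes −201.06 mm⁴
Total I = 213 201 466 mm⁴.

Ix ≈ 2.13 × 10⁸ mm⁴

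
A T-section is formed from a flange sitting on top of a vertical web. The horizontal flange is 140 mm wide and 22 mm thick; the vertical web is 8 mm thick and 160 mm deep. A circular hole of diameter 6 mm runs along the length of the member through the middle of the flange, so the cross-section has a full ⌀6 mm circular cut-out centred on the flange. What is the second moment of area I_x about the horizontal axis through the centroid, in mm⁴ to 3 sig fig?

Decompose the section into non-overlapping parts with the origin at the bottom-left of its bounding rectangle.
Flange: 140 × 22, A = 3 080 mm², y = 171 mm, Ī = 124 227 mm⁴.
Web: 8 × 160, A = 1 280 mm², y = 80 mm, Ī = 2 730 667 mm⁴.
Hole (subtracted): ⌀6, A = 28.274 mm², y = 171 mm, Ī = 63.617 mm⁴.
Centroid: ȳ = ΣA·y / ΣA = 144.11 mm.
Transfer each piece to the horizontal axis through the centroid using Ī + A·d² with d = y − 144.11:
  flange: d = 26.89 mm → contributes +2 351 285 mm⁴
  web: d = -64.11 mm → contributes +7 991 588 mm⁴
  hole: d = 26.89 mm → contributes −20 508 mm⁴
Total I = 10 322 365 mm⁴.

I_x ≈ 1.03 × 10⁷ mm⁴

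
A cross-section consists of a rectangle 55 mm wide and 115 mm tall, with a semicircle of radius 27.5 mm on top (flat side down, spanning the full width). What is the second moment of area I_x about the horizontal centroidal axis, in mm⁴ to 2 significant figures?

I_x ≈ 1.2 × 10⁷ mm⁴

Decompose the section into non-overlapping parts with the origin at the bottom-left of its bounding rectangle.
Rectangular body: 55 × 115, A = 6 325 mm², y = 57.5 mm, Ī = 6 970 677 mm⁴.
Semicircular cap: semicircle r = 27.5, A = 1 188 mm², y = 126.7 mm, Ī = 62 772 mm⁴.
Centroid: ȳ = ΣA·y / ΣA = 68.44 mm.
Transfer each piece to the horizontal centroidal axis using Ī + A·d² with d = y − 68.44:
  rectangular body: d = -10.94 mm → contributes +7 727 278 mm⁴
  semicircular cap: d = 58.23 mm → contributes +4 091 259 mm⁴
Total I = 11 818 537 mm⁴.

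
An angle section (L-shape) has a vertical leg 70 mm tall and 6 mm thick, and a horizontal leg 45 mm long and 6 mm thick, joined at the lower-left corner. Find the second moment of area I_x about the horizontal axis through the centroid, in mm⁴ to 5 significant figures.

I_x ≈ 3.2608 × 10⁵ mm⁴

Treat the section as a set of non-overlapping primitives; coordinates are from the bounding-box lower-left.
Vertical leg: 6 × 70, A = 420 mm², y = 35 mm, Ī = 171 500 mm⁴.
Horizontal leg (remainder): 39 × 6, A = 234 mm², y = 3 mm, Ī = 702 mm⁴.
Centroid: ȳ = ΣA·y / ΣA = 23.55046 mm.
Transfer each piece to the horizontal axis through the centroid using Ī + A·d² with d = y − 23.55046:
  vertical leg: d = 11.44954 mm → contributes +226558.6 mm⁴
  horizontal leg (remainder): d = -20.55046 mm → contributes +99525.2 mm⁴
Total I = 326083.8 mm⁴.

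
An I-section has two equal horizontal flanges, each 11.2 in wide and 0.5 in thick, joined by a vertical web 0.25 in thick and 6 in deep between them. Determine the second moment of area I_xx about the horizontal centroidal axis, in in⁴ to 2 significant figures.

I_xx ≈ 120 in⁴

Treat the section as a set of non-overlapping primitives; coordinates are from the bounding-box lower-left.
Bottom flange: 11.2 × 0.5, A = 5.6 in², y = 0.25 in, Ī = 0.1167 in⁴.
Web: 0.25 × 6, A = 1.5 in², y = 3.5 in, Ī = 4.5 in⁴.
Top flange: 11.2 × 0.5, A = 5.6 in², y = 6.75 in, Ī = 0.1167 in⁴.
By symmetry the centroid is at mid-height, ȳ = 3.5 in.
Transfer each piece to the horizontal centroidal axis using Ī + A·d² with d = y − 3.5:
  bottom flange: d = -3.25 in → contributes +59.27 in⁴
  web: d = 0 in → contributes +4.5 in⁴
  top flange: d = 3.25 in → contributes +59.27 in⁴
Total I = 123 in⁴.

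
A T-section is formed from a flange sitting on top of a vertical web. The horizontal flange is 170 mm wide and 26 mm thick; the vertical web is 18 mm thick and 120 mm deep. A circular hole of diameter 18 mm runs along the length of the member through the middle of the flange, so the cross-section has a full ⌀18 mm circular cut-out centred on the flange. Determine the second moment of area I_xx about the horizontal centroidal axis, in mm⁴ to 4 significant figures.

Decompose the section into non-overlapping parts with the origin at the bottom-left of its bounding rectangle.
Flange: 170 × 26, A = 4 420 mm², y = 133 mm, Ī = 248 993 mm⁴.
Web: 18 × 120, A = 2 160 mm², y = 60 mm, Ī = 2 592 000 mm⁴.
Hole (subtracted): ⌀18, A = 254.469 mm², y = 133 mm, Ī = 5 153 mm⁴.
Centroid: ȳ = ΣA·y / ΣA = 108.072 mm.
Transfer each piece to the horizontal centroidal axis using Ī + A·d² with d = y − 108.072:
  flange: d = 24.9276 mm → contributes +2 995 505 mm⁴
  web: d = -48.0724 mm → contributes +7 583 674 mm⁴
  hole: d = 24.9276 mm → contributes −163 276 mm⁴
Total I = 10 415 904 mm⁴.

I_xx ≈ 1.042 × 10⁷ mm⁴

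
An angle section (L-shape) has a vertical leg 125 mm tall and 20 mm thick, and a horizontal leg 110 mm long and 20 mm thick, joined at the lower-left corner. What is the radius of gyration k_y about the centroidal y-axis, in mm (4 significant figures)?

k_y ≈ 32.22 mm

Treat the section as a set of non-overlapping primitives; coordinates are from the bounding-box lower-left.
Vertical leg: 20 × 125, A = 2 500 mm², x = 10 mm, Ī = 83333.3 mm⁴.
Horizontal leg (remainder): 90 × 20, A = 1 800 mm², x = 65 mm, Ī = 1 215 000 mm⁴.
Centroid: x̄ = ΣA·x / ΣA = 33.0233 mm.
Transfer each piece to the centroidal y-axis using Ī + A·d² with d = x − 33.0233:
  vertical leg: d = -23.0233 mm → contributes +1 408 509 mm⁴
  horizontal leg (remainder): d = 31.9767 mm → contributes +3 055 522 mm⁴
Total I = 4 464 031 mm⁴.
Radius of gyration: k = √(I/A) = √(4 464 031 / 4 300) = 32.2203 mm.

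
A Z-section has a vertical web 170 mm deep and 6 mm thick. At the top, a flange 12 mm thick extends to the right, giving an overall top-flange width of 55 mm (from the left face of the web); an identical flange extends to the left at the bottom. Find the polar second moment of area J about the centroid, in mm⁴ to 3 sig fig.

Decompose the section into non-overlapping parts with the origin at the bottom-left of its bounding rectangle.
Web: 6 × 170, A = 1 020 mm², y = 85 mm, Ī = 2 456 500 mm⁴.
Top flange (beyond web): 49 × 12, A = 588 mm², y = 164 mm, Ī = 7 056 mm⁴.
Bottom flange (beyond web): 49 × 12, A = 588 mm², y = 6 mm, Ī = 7 056 mm⁴.
Centroid: ȳ = ΣA·y / ΣA = 85 mm.
Transfer each piece to the centroidal x-axis using Ī + A·d² with d = y − 85:
  web: d = 0 mm → contributes +2 456 500 mm⁴
  top flange (beyond web): d = 79 mm → contributes +3 676 764 mm⁴
  bottom flange (beyond web): d = -79 mm → contributes +3 676 764 mm⁴
Total I = 9 810 028 mm⁴.
For the y-axis: x̄ = 52 mm.
Repeating about the centroidal y-axis gives I_y = 1 127 708 mm⁴.
Polar second moment: J = I_x + I_y = 10 937 736 mm⁴.

J ≈ 1.09 × 10⁷ mm⁴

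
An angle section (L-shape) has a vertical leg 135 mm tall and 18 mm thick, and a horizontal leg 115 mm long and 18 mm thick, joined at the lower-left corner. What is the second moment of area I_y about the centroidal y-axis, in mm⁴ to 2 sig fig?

I_y ≈ 4.8 × 10⁶ mm⁴

Break the section into simple shapes (no overlaps), measuring from the bottom-left corner of the bounding box.
Vertical leg: 18 × 135, A = 2 430 mm², x = 9 mm, Ī = 65 610 mm⁴.
Horizontal leg (remainder): 97 × 18, A = 1 746 mm², x = 66.5 mm, Ī = 1 369 010 mm⁴.
Centroid: x̄ = ΣA·x / ΣA = 33.04 mm.
Transfer each piece to the centroidal y-axis using Ī + A·d² with d = x − 33.04:
  vertical leg: d = -24.04 mm → contributes +1 470 070 mm⁴
  horizontal leg (remainder): d = 33.46 mm → contributes +3 323 671 mm⁴
Total I = 4 793 741 mm⁴.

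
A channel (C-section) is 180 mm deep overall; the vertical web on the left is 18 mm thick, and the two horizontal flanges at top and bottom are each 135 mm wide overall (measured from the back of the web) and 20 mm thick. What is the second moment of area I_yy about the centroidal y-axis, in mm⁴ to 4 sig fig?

Split into non-overlapping primitives; take the origin at the lower-left of the bounding box.
Web: 18 × 180, A = 3 240 mm², x = 9 mm, Ī = 87 480 mm⁴.
Top flange (beyond web): 117 × 20, A = 2 340 mm², x = 76.5 mm, Ī = 2 669 355 mm⁴.
Bottom flange (beyond web): 117 × 20, A = 2 340 mm², x = 76.5 mm, Ī = 2 669 355 mm⁴.
Centroid: x̄ = ΣA·x / ΣA = 48.8864 mm.
Transfer each piece to the centroidal y-axis using Ī + A·d² with d = x − 48.8864:
  web: d = -39.8864 mm → contributes +5 242 067 mm⁴
  top flange (beyond web): d = 27.6136 mm → contributes +4 453 635 mm⁴
  bottom flange (beyond web): d = 27.6136 mm → contributes +4 453 635 mm⁴
Total I = 14 149 338 mm⁴.

I_yy ≈ 1.415 × 10⁷ mm⁴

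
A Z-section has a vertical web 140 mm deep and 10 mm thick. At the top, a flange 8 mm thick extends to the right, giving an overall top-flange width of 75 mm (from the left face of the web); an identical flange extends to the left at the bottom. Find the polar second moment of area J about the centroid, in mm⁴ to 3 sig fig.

Split into non-overlapping primitives; take the origin at the lower-left of the bounding box.
Web: 10 × 140, A = 1 400 mm², y = 70 mm, Ī = 2 286 667 mm⁴.
Top flange (beyond web): 65 × 8, A = 520 mm², y = 136 mm, Ī = 2773.3 mm⁴.
Bottom flange (beyond web): 65 × 8, A = 520 mm², y = 4 mm, Ī = 2773.3 mm⁴.
Centroid: ȳ = ΣA·y / ΣA = 70 mm.
Transfer each piece to the centroidal x-axis using Ī + A·d² with d = y − 70:
  web: d = 0 mm → contributes +2 286 667 mm⁴
  top flange (beyond web): d = 66 mm → contributes +2 267 893 mm⁴
  bottom flange (beyond web): d = -66 mm → contributes +2 267 893 mm⁴
Total I = 6 822 453 mm⁴.
For the y-axis: x̄ = 70 mm.
Repeating about the centroidal y-axis gives I_y = 1 840 333 mm⁴.
Polar second moment: J = I_x + I_y = 8 662 787 mm⁴.

J ≈ 8.66 × 10⁶ mm⁴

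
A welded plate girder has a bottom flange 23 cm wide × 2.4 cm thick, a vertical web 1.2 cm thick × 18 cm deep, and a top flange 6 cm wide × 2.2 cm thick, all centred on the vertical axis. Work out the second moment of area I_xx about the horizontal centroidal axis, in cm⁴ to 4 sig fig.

I_xx ≈ 5653 cm⁴

Treat the section as a set of non-overlapping primitives; coordinates are from the bounding-box lower-left.
Bottom plate: 23 × 2.4, A = 55.2 cm², y = 1.2 cm, Ī = 26.496 cm⁴.
Web plate: 1.2 × 18, A = 21.6 cm², y = 11.4 cm, Ī = 583.2 cm⁴.
Top plate: 6 × 2.2, A = 13.2 cm², y = 21.5 cm, Ī = 5.324 cm⁴.
Centroid: ȳ = ΣA·y / ΣA = 6.62533 cm.
Transfer each piece to the horizontal centroidal axis using Ī + A·d² with d = y − 6.62533:
  bottom plate: d = -5.42533 cm → contributes +1651.27 cm⁴
  web plate: d = 4.77467 cm → contributes +1075.62 cm⁴
  top plate: d = 14.8747 cm → contributes +2925.9 cm⁴
Total I = 5652.79 cm⁴.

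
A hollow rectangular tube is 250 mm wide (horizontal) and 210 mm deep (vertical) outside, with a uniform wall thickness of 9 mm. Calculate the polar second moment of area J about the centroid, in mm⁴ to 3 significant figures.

J ≈ 1.30 × 10⁸ mm⁴

Break the section into simple shapes (no overlaps), measuring from the bottom-left corner of the bounding box.
Outer rectangle: 250 × 210, A = 52 500 mm², y = 105 mm, Ī = 192 937 500 mm⁴.
Inner void (subtracted): 232 × 192, A = 44 544 mm², y = 105 mm, Ī = 136 839 168 mm⁴.
By symmetry the centroid is at mid-height, ȳ = 105 mm.
All pieces are centred on the centroidal x-axis, so I = ΣĪ (holes subtracted) = 56 098 332 mm⁴.
Repeating about the centroidal y-axis gives I_y = 73 642 812 mm⁴.
Polar second moment: J = I_x + I_y = 129 741 144 mm⁴.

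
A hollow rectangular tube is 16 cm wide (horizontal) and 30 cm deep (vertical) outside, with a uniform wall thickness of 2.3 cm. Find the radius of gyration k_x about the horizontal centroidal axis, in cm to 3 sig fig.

k_x ≈ 10.4 cm

Treat the section as a set of non-overlapping primitives; coordinates are from the bounding-box lower-left.
Outer rectangle: 16 × 30, A = 480 cm², y = 15 cm, Ī = 36 000 cm⁴.
Inner void (subtracted): 11.4 × 25.4, A = 289.56 cm², y = 15 cm, Ī = 15 568 cm⁴.
By symmetry the centroid is at mid-height, ȳ = 15 cm.
All pieces are centred on the horizontal centroidal axis, so I = ΣĪ (holes subtracted) = 20 432 cm⁴.
Radius of gyration: k = √(I/A) = √(20 432 / 190.44) = 10.358 cm.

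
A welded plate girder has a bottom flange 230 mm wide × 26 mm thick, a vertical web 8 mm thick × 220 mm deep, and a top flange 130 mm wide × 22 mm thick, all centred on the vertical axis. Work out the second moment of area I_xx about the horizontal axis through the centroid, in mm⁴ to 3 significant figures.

Split into non-overlapping primitives; take the origin at the lower-left of the bounding box.
Bottom plate: 230 × 26, A = 5 980 mm², y = 13 mm, Ī = 336 873 mm⁴.
Web plate: 8 × 220, A = 1 760 mm², y = 136 mm, Ī = 7 098 667 mm⁴.
Top plate: 130 × 22, A = 2 860 mm², y = 257 mm, Ī = 115 353 mm⁴.
Centroid: ȳ = ΣA·y / ΣA = 99.257 mm.
Transfer each piece to the horizontal axis through the centroid using Ī + A·d² with d = y − 99.257:
  bottom plate: d = -86.257 mm → contributes +44 829 279 mm⁴
  web plate: d = 36.743 mm → contributes +9 474 802 mm⁴
  top plate: d = 157.74 mm → contributes +71 280 673 mm⁴
Total I = 125 584 755 mm⁴.

I_xx ≈ 1.26 × 10⁸ mm⁴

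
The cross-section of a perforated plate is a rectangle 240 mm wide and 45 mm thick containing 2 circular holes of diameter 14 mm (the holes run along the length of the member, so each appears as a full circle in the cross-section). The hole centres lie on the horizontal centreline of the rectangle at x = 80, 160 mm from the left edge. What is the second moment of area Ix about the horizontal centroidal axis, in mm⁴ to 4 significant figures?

Ix ≈ 1.819 × 10⁶ mm⁴

Treat the section as a set of non-overlapping primitives; coordinates are from the bounding-box lower-left.
Plate: 240 × 45, A = 10 800 mm², y = 22.5 mm, Ī = 1 822 500 mm⁴.
Hole 1 (subtracted): ⌀14, A = 153.938 mm², y = 22.5 mm, Ī = 1885.74 mm⁴.
Hole 2 (subtracted): ⌀14, A = 153.938 mm², y = 22.5 mm, Ī = 1885.74 mm⁴.
By symmetry the centroid is at mid-height, ȳ = 22.5 mm.
All pieces are centred on the horizontal centroidal axis, so I = ΣĪ (holes subtracted) = 1 818 729 mm⁴.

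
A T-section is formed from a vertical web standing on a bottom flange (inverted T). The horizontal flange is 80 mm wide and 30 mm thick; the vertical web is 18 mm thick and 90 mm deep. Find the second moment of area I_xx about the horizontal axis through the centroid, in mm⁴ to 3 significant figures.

I_xx ≈ 4.76 × 10⁶ mm⁴

Split into non-overlapping primitives; take the origin at the lower-left of the bounding box.
Flange: 80 × 30, A = 2 400 mm², y = 15 mm, Ī = 180 000 mm⁴.
Web: 18 × 90, A = 1 620 mm², y = 75 mm, Ī = 1 093 500 mm⁴.
Centroid: ȳ = ΣA·y / ΣA = 39.179 mm.
Transfer each piece to the horizontal axis through the centroid using Ī + A·d² with d = y − 39.179:
  flange: d = -24.179 mm → contributes +1 583 110 mm⁴
  web: d = 35.821 mm → contributes +3 172 181 mm⁴
Total I = 4 755 291 mm⁴.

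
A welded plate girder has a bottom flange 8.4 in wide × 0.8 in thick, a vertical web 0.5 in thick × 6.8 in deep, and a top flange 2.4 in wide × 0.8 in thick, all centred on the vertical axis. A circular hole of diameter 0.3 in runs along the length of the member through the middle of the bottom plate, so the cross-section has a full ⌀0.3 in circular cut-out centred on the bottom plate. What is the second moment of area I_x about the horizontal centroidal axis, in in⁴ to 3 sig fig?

Split into non-overlapping primitives; take the origin at the lower-left of the bounding box.
Bottom plate: 8.4 × 0.8, A = 6.72 in², y = 0.4 in, Ī = 0.3584 in⁴.
Web plate: 0.5 × 6.8, A = 3.4 in², y = 4.2 in, Ī = 13.101 in⁴.
Top plate: 2.4 × 0.8, A = 1.92 in², y = 8 in, Ī = 0.1024 in⁴.
Hole (subtracted): ⌀0.3, A = 0.070686 in², y = 0.4 in, Ī = 0.00039761 in⁴.
Centroid: ȳ = ΣA·y / ΣA = 2.6985 in.
Transfer each piece to the horizontal centroidal axis using Ī + A·d² with d = y − 2.6985:
  bottom plate: d = -2.2985 in → contributes +35.862 in⁴
  web plate: d = 1.5015 in → contributes +20.766 in⁴
  top plate: d = 5.3015 in → contributes +54.065 in⁴
  hole: d = -2.2985 in → contributes −0.37385 in⁴
Total I = 110.32 in⁴.

I_x ≈ 110 in⁴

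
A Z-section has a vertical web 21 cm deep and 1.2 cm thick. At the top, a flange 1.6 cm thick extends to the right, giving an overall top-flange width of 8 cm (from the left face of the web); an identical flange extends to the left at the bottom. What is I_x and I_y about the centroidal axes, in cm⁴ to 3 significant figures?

Treat the section as a set of non-overlapping primitives; coordinates are from the bounding-box lower-left.
Web: 1.2 × 21, A = 25.2 cm², y = 10.5 cm, Ī = 926.1 cm⁴.
Top flange (beyond web): 6.8 × 1.6, A = 10.88 cm², y = 20.2 cm, Ī = 2.3211 cm⁴.
Bottom flange (beyond web): 6.8 × 1.6, A = 10.88 cm², y = 0.8 cm, Ī = 2.3211 cm⁴.
Centroid: ȳ = ΣA·y / ΣA = 10.5 cm.
Transfer each piece to the centroidal x-axis using Ī + A·d² with d = y − 10.5:
  web: d = 0 cm → contributes +926.1 cm⁴
  top flange (beyond web): d = 9.7 cm → contributes +1 026 cm⁴
  bottom flange (beyond web): d = -9.7 cm → contributes +1 026 cm⁴
Total I = 2978.1 cm⁴.
For the y-axis: x̄ = 7.4 cm.
Repeating about the centroidal y-axis gives I_y = 435.03 cm⁴.

I_x ≈ 2980 cm⁴, I_y ≈ 435 cm⁴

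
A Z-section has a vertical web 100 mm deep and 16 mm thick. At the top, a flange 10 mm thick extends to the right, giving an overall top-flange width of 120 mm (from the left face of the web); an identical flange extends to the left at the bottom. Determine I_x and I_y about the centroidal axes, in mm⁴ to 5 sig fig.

Split into non-overlapping primitives; take the origin at the lower-left of the bounding box.
Web: 16 × 100, A = 1 600 mm², y = 50 mm, Ī = 1 333 333 mm⁴.
Top flange (beyond web): 104 × 10, A = 1 040 mm², y = 95 mm, Ī = 8666.667 mm⁴.
Bottom flange (beyond web): 104 × 10, A = 1 040 mm², y = 5 mm, Ī = 8666.667 mm⁴.
Centroid: ȳ = ΣA·y / ΣA = 50 mm.
Transfer each piece to the centroidal x-axis using Ī + A·d² with d = y − 50:
  web: d = 0 mm → contributes +1 333 333 mm⁴
  top flange (beyond web): d = 45 mm → contributes +2 114 667 mm⁴
  bottom flange (beyond web): d = -45 mm → contributes +2 114 667 mm⁴
Total I = 5 562 667 mm⁴.
For the y-axis: x̄ = 112 mm.
Repeating about the centroidal y-axis gives I_y = 9 396 907 mm⁴.

I_x ≈ 5.5627 × 10⁶ mm⁴, I_y ≈ 9.3969 × 10⁶ mm⁴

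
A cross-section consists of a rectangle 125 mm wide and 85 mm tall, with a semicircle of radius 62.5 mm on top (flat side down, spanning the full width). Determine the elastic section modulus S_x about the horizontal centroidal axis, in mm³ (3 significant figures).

Split into non-overlapping primitives; take the origin at the lower-left of the bounding box.
Rectangular body: 125 × 85, A = 10 625 mm², y = 42.5 mm, Ī = 6 397 135 mm⁴.
Semicircular cap: semicircle r = 62.5, A = 6135.9 mm², y = 111.53 mm, Ī = 1 674 758 mm⁴.
Centroid: ȳ = ΣA·y / ΣA = 67.769 mm.
Transfer each piece to the horizontal centroidal axis using Ī + A·d² with d = y − 67.769:
  rectangular body: d = -25.269 mm → contributes +13 181 608 mm⁴
  semicircular cap: d = 43.757 mm → contributes +13 422 790 mm⁴
Total I = 26 604 398 mm⁴.
Extreme fibre distance c = 79.731 mm; S = I/c = 333 678 mm³.

S_x ≈ 3.34 × 10⁵ mm³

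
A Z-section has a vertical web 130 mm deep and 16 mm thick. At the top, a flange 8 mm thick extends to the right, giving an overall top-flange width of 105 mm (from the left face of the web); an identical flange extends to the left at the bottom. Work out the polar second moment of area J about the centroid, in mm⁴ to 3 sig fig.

Split into non-overlapping primitives; take the origin at the lower-left of the bounding box.
Web: 16 × 130, A = 2 080 mm², y = 65 mm, Ī = 2 929 333 mm⁴.
Top flange (beyond web): 89 × 8, A = 712 mm², y = 126 mm, Ī = 3797.3 mm⁴.
Bottom flange (beyond web): 89 × 8, A = 712 mm², y = 4 mm, Ī = 3797.3 mm⁴.
Centroid: ȳ = ΣA·y / ΣA = 65 mm.
Transfer each piece to the centroidal x-axis using Ī + A·d² with d = y − 65:
  web: d = 0 mm → contributes +2 929 333 mm⁴
  top flange (beyond web): d = 61 mm → contributes +2 653 149 mm⁴
  bottom flange (beyond web): d = -61 mm → contributes +2 653 149 mm⁴
Total I = 8 235 632 mm⁴.
For the y-axis: x̄ = 97 mm.
Repeating about the centroidal y-axis gives I_y = 4 909 232 mm⁴.
Polar second moment: J = I_x + I_y = 13 144 864 mm⁴.

J ≈ 1.31 × 10⁷ mm⁴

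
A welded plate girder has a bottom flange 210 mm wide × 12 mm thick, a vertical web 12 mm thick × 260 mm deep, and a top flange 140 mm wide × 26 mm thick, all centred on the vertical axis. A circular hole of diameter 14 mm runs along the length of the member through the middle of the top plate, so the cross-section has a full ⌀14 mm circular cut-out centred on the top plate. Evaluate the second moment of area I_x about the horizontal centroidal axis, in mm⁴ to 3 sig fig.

Break the section into simple shapes (no overlaps), measuring from the bottom-left corner of the bounding box.
Bottom plate: 210 × 12, A = 2 520 mm², y = 6 mm, Ī = 30 240 mm⁴.
Web plate: 12 × 260, A = 3 120 mm², y = 142 mm, Ī = 17 576 000 mm⁴.
Top plate: 140 × 26, A = 3 640 mm², y = 285 mm, Ī = 205 053 mm⁴.
Hole (subtracted): ⌀14, A = 153.94 mm², y = 285 mm, Ī = 1885.7 mm⁴.
Centroid: ȳ = ΣA·y / ΣA = 159.07 mm.
Transfer each piece to the horizontal centroidal axis using Ī + A·d² with d = y − 159.07:
  bottom plate: d = -153.07 mm → contributes +59 075 332 mm⁴
  web plate: d = -17.071 mm → contributes +18 485 179 mm⁴
  top plate: d = 125.93 mm → contributes +57 929 001 mm⁴
  hole: d = 125.93 mm → contributes −2 443 070 mm⁴
Total I = 133 046 442 mm⁴.

I_x ≈ 1.33 × 10⁸ mm⁴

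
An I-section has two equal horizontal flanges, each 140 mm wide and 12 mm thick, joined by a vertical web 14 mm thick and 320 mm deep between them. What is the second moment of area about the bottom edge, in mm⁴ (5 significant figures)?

I_base ≈ 3.6280 × 10⁸ mm⁴

Decompose the section into non-overlapping parts with the origin at the bottom-left of its bounding rectangle.
Bottom flange: 140 × 12, A = 1 680 mm², y = 6 mm, Ī = 20 160 mm⁴.
Web: 14 × 320, A = 4 480 mm², y = 172 mm, Ī = 38 229 333 mm⁴.
Top flange: 140 × 12, A = 1 680 mm², y = 338 mm, Ī = 20 160 mm⁴.
Transfer each piece to the base of the section using Ī + A·d² with d = y − 0:
  bottom flange: d = 6 mm → contributes +80 640 mm⁴
  web: d = 172 mm → contributes +170 765 653 mm⁴
  top flange: d = 338 mm → contributes +191 950 080 mm⁴
Total I = 362 796 373 mm⁴.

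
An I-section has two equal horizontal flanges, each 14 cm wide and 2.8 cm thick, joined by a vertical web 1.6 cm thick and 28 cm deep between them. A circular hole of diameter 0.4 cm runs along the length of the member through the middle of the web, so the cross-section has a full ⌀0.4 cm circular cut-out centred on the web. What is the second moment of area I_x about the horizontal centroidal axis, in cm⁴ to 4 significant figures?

I_x ≈ 2.157 × 10⁴ cm⁴

Treat the section as a set of non-overlapping primitives; coordinates are from the bounding-box lower-left.
Bottom flange: 14 × 2.8, A = 39.2 cm², y = 1.4 cm, Ī = 25.6107 cm⁴.
Web: 1.6 × 28, A = 44.8 cm², y = 16.8 cm, Ī = 2926.93 cm⁴.
Top flange: 14 × 2.8, A = 39.2 cm², y = 32.2 cm, Ī = 25.6107 cm⁴.
Hole (subtracted): ⌀0.4, A = 0.125664 cm², y = 16.8 cm, Ī = 0.00125664 cm⁴.
By symmetry the centroid is at mid-height, ȳ = 16.8 cm.
Transfer each piece to the horizontal centroidal axis using Ī + A·d² with d = y − 16.8:
  bottom flange: d = -15.4 cm → contributes +9322.28 cm⁴
  web: d = 0 cm → contributes +2926.93 cm⁴
  top flange: d = 15.4 cm → contributes +9322.28 cm⁴
  hole: d = 0 cm → contributes −0.00125664 cm⁴
Total I = 21571.5 cm⁴.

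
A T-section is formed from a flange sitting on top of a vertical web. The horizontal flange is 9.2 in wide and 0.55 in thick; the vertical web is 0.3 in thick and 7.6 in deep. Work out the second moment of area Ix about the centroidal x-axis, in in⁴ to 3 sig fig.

Decompose the section into non-overlapping parts with the origin at the bottom-left of its bounding rectangle.
Flange: 9.2 × 0.55, A = 5.06 in², y = 7.875 in, Ī = 0.12755 in⁴.
Web: 0.3 × 7.6, A = 2.28 in², y = 3.8 in, Ī = 10.974 in⁴.
Centroid: ȳ = ΣA·y / ΣA = 6.6092 in.
Transfer each piece to the centroidal x-axis using Ī + A·d² with d = y − 6.6092:
  flange: d = 1.2658 in → contributes +8.235 in⁴
  web: d = -2.8092 in → contributes +28.967 in⁴
Total I = 37.202 in⁴.

Ix ≈ 37.2 in⁴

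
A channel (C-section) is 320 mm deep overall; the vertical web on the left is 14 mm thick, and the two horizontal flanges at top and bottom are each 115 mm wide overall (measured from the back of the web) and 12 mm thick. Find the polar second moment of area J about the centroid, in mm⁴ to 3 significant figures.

Split into non-overlapping primitives; take the origin at the lower-left of the bounding box.
Web: 14 × 320, A = 4 480 mm², y = 160 mm, Ī = 38 229 333 mm⁴.
Top flange (beyond web): 101 × 12, A = 1 212 mm², y = 314 mm, Ī = 14 544 mm⁴.
Bottom flange (beyond web): 101 × 12, A = 1 212 mm², y = 6 mm, Ī = 14 544 mm⁴.
By symmetry the centroid is at mid-height, ȳ = 160 mm.
Transfer each piece to the centroidal x-axis using Ī + A·d² with d = y − 160:
  web: d = 0 mm → contributes +38 229 333 mm⁴
  top flange (beyond web): d = 154 mm → contributes +28 758 336 mm⁴
  bottom flange (beyond web): d = -154 mm → contributes +28 758 336 mm⁴
Total I = 95 746 005 mm⁴.
For the y-axis: x̄ = 27.188 mm.
Repeating about the centroidal y-axis gives I_y = 7 334 281 mm⁴.
Polar second moment: J = I_x + I_y = 103 080 286 mm⁴.

J ≈ 1.03 × 10⁸ mm⁴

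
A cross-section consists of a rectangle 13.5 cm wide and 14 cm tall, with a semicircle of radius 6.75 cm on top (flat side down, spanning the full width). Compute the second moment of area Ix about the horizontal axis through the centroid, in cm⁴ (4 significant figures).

Split into non-overlapping primitives; take the origin at the lower-left of the bounding box.
Rectangular body: 13.5 × 14, A = 189 cm², y = 7 cm, Ī = 3 087 cm⁴.
Semicircular cap: semicircle r = 6.75, A = 71.5694 cm², y = 16.8648 cm, Ī = 227.849 cm⁴.
Centroid: ȳ = ΣA·y / ΣA = 9.70952 cm.
Transfer each piece to the horizontal axis through the centroid using Ī + A·d² with d = y − 9.70952:
  rectangular body: d = -2.70952 cm → contributes +4474.54 cm⁴
  semicircular cap: d = 7.15527 cm → contributes +3892.05 cm⁴
Total I = 8366.59 cm⁴.

Ix ≈ 8367 cm⁴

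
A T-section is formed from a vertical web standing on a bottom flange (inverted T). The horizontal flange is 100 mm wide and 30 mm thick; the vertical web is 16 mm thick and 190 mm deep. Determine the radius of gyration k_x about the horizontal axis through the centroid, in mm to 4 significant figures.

Break the section into simple shapes (no overlaps), measuring from the bottom-left corner of the bounding box.
Flange: 100 × 30, A = 3 000 mm², y = 15 mm, Ī = 225 000 mm⁴.
Web: 16 × 190, A = 3 040 mm², y = 125 mm, Ī = 9 145 333 mm⁴.
Centroid: ȳ = ΣA·y / ΣA = 70.3642 mm.
Transfer each piece to the horizontal axis through the centroid using Ī + A·d² with d = y − 70.3642:
  flange: d = -55.3642 mm → contributes +9 420 597 mm⁴
  web: d = 54.6358 mm → contributes +18 219 935 mm⁴
Total I = 27 640 532 mm⁴.
Radius of gyration: k = √(I/A) = √(27 640 532 / 6 040) = 67.648 mm.

k_x ≈ 67.65 mm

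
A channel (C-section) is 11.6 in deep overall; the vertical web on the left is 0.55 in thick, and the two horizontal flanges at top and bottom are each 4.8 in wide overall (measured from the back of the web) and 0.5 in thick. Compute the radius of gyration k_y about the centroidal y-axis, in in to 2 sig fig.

k_y ≈ 1.4 in

Decompose the section into non-overlapping parts with the origin at the bottom-left of its bounding rectangle.
Web: 0.55 × 11.6, A = 6.38 in², x = 0.275 in, Ī = 0.1608 in⁴.
Top flange (beyond web): 4.25 × 0.5, A = 2.125 in², x = 2.675 in, Ī = 3.199 in⁴.
Bottom flange (beyond web): 4.25 × 0.5, A = 2.125 in², x = 2.675 in, Ī = 3.199 in⁴.
Centroid: x̄ = ΣA·x / ΣA = 1.235 in.
Transfer each piece to the centroidal y-axis using Ī + A·d² with d = x − 1.235:
  web: d = -0.9595 in → contributes +6.035 in⁴
  top flange (beyond web): d = 1.44 in → contributes +7.608 in⁴
  bottom flange (beyond web): d = 1.44 in → contributes +7.608 in⁴
Total I = 21.25 in⁴.
Radius of gyration: k = √(I/A) = √(21.25 / 10.63) = 1.414 in.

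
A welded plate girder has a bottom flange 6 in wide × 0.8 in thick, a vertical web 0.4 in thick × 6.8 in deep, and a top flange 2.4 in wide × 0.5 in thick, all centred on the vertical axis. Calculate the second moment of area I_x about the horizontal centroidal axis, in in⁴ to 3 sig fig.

I_x ≈ 74.0 in⁴

Treat the section as a set of non-overlapping primitives; coordinates are from the bounding-box lower-left.
Bottom plate: 6 × 0.8, A = 4.8 in², y = 0.4 in, Ī = 0.256 in⁴.
Web plate: 0.4 × 6.8, A = 2.72 in², y = 4.2 in, Ī = 10.481 in⁴.
Top plate: 2.4 × 0.5, A = 1.2 in², y = 7.85 in, Ī = 0.025 in⁴.
Centroid: ȳ = ΣA·y / ΣA = 2.6106 in.
Transfer each piece to the horizontal centroidal axis using Ī + A·d² with d = y − 2.6106:
  bottom plate: d = -2.2106 in → contributes +23.711 in⁴
  web plate: d = 1.5894 in → contributes +17.353 in⁴
  top plate: d = 5.2394 in → contributes +32.967 in⁴
Total I = 74.031 in⁴.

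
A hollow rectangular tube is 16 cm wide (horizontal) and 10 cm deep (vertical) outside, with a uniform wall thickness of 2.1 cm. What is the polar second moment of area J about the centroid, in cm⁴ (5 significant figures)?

J ≈ 3760.7 cm⁴

Decompose the section into non-overlapping parts with the origin at the bottom-left of its bounding rectangle.
Outer rectangle: 16 × 10, A = 160 cm², y = 5 cm, Ī = 1333.333 cm⁴.
Inner void (subtracted): 11.8 × 5.8, A = 68.44 cm², y = 5 cm, Ī = 191.8601 cm⁴.
By symmetry the centroid is at mid-height, ȳ = 5 cm.
All pieces are centred on the centroidal x-axis, so I = ΣĪ (holes subtracted) = 1141.473 cm⁴.
Repeating about the centroidal y-axis gives I_y = 2619.201 cm⁴.
Polar second moment: J = I_x + I_y = 3760.674 cm⁴.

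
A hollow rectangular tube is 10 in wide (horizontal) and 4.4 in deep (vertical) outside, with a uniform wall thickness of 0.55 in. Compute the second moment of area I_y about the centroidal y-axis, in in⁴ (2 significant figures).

I_y ≈ 170 in⁴

Split into non-overlapping primitives; take the origin at the lower-left of the bounding box.
Outer rectangle: 10 × 4.4, A = 44 in², x = 5 in, Ī = 366.7 in⁴.
Inner void (subtracted): 8.9 × 3.3, A = 29.37 in², x = 5 in, Ī = 193.9 in⁴.
By symmetry the centroid is at mid-width, x̄ = 5 in.
All pieces are centred on the centroidal y-axis, so I = ΣĪ (holes subtracted) = 172.8 in⁴.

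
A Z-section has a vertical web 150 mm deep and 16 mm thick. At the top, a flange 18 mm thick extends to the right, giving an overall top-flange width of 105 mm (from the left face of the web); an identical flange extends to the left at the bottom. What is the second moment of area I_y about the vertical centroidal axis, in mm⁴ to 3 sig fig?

Break the section into simple shapes (no overlaps), measuring from the bottom-left corner of the bounding box.
Web: 16 × 150, A = 2 400 mm², x = 97 mm, Ī = 51 200 mm⁴.
Top flange (beyond web): 89 × 18, A = 1 602 mm², x = 149.5 mm, Ī = 1 057 454 mm⁴.
Bottom flange (beyond web): 89 × 18, A = 1 602 mm², x = 44.5 mm, Ī = 1 057 454 mm⁴.
Centroid: x̄ = ΣA·x / ΣA = 97 mm.
Transfer each piece to the vertical centroidal axis using Ī + A·d² with d = x − 97:
  web: d = 0 mm → contributes +51 200 mm⁴
  top flange (beyond web): d = 52.5 mm → contributes +5 472 966 mm⁴
  bottom flange (beyond web): d = -52.5 mm → contributes +5 472 966 mm⁴
Total I = 10 997 132 mm⁴.

I_y ≈ 1.10 × 10⁷ mm⁴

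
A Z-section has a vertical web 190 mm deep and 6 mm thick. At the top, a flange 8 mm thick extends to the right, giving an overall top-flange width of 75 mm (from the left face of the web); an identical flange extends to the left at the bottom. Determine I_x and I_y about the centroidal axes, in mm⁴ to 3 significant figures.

I_x ≈ 1.26 × 10⁷ mm⁴, I_y ≈ 1.99 × 10⁶ mm⁴

Treat the section as a set of non-overlapping primitives; coordinates are from the bounding-box lower-left.
Web: 6 × 190, A = 1 140 mm², y = 95 mm, Ī = 3 429 500 mm⁴.
Top flange (beyond web): 69 × 8, A = 552 mm², y = 186 mm, Ī = 2 944 mm⁴.
Bottom flange (beyond web): 69 × 8, A = 552 mm², y = 4 mm, Ī = 2 944 mm⁴.
Centroid: ȳ = ΣA·y / ΣA = 95 mm.
Transfer each piece to the centroidal x-axis using Ī + A·d² with d = y − 95:
  web: d = 0 mm → contributes +3 429 500 mm⁴
  top flange (beyond web): d = 91 mm → contributes +4 574 056 mm⁴
  bottom flange (beyond web): d = -91 mm → contributes +4 574 056 mm⁴
Total I = 12 577 612 mm⁴.
For the y-axis: x̄ = 72 mm.
Repeating about the centroidal y-axis gives I_y = 1 993 932 mm⁴.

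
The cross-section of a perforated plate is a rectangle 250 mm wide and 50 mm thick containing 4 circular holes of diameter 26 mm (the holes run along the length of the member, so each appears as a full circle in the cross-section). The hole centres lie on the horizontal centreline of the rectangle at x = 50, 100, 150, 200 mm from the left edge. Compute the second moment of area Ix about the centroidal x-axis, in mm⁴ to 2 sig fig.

Ix ≈ 2.5 × 10⁶ mm⁴

Treat the section as a set of non-overlapping primitives; coordinates are from the bounding-box lower-left.
Plate: 250 × 50, A = 12 500 mm², y = 25 mm, Ī = 2 604 167 mm⁴.
Hole 1 (subtracted): ⌀26, A = 530.9 mm², y = 25 mm, Ī = 22 432 mm⁴.
Hole 2 (subtracted): ⌀26, A = 530.9 mm², y = 25 mm, Ī = 22 432 mm⁴.
Hole 3 (subtracted): ⌀26, A = 530.9 mm², y = 25 mm, Ī = 22 432 mm⁴.
Hole 4 (subtracted): ⌀26, A = 530.9 mm², y = 25 mm, Ī = 22 432 mm⁴.
By symmetry the centroid is at mid-height, ȳ = 25 mm.
All pieces are centred on the centroidal x-axis, so I = ΣĪ (holes subtracted) = 2 514 440 mm⁴.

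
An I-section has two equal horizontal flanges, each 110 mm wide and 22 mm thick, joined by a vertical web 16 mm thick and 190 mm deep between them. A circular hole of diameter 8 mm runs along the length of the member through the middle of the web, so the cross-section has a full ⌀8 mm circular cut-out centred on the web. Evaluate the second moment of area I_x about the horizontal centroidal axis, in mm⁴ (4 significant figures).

I_x ≈ 6.372 × 10⁷ mm⁴

Break the section into simple shapes (no overlaps), measuring from the bottom-left corner of the bounding box.
Bottom flange: 110 × 22, A = 2 420 mm², y = 11 mm, Ī = 97606.7 mm⁴.
Web: 16 × 190, A = 3 040 mm², y = 117 mm, Ī = 9 145 333 mm⁴.
Top flange: 110 × 22, A = 2 420 mm², y = 223 mm, Ī = 97606.7 mm⁴.
Hole (subtracted): ⌀8, A = 50.2655 mm², y = 117 mm, Ī = 201.062 mm⁴.
By symmetry the centroid is at mid-height, ȳ = 117 mm.
Transfer each piece to the horizontal centroidal axis using Ī + A·d² with d = y − 117:
  bottom flange: d = -106 mm → contributes +27 288 727 mm⁴
  web: d = 0 mm → contributes +9 145 333 mm⁴
  top flange: d = 106 mm → contributes +27 288 727 mm⁴
  hole: d = 0 mm → contributes −201.062 mm⁴
Total I = 63 722 586 mm⁴.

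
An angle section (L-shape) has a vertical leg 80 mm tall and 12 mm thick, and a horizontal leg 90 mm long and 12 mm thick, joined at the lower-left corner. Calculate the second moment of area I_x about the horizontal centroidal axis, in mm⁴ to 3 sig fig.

I_x ≈ 1.07 × 10⁶ mm⁴

Decompose the section into non-overlapping parts with the origin at the bottom-left of its bounding rectangle.
Vertical leg: 12 × 80, A = 960 mm², y = 40 mm, Ī = 512 000 mm⁴.
Horizontal leg (remainder): 78 × 12, A = 936 mm², y = 6 mm, Ī = 11 232 mm⁴.
Centroid: ȳ = ΣA·y / ΣA = 23.215 mm.
Transfer each piece to the horizontal centroidal axis using Ī + A·d² with d = y − 23.215:
  vertical leg: d = 16.785 mm → contributes +782 461 mm⁴
  horizontal leg (remainder): d = -17.215 mm → contributes +288 628 mm⁴
Total I = 1 071 088 mm⁴.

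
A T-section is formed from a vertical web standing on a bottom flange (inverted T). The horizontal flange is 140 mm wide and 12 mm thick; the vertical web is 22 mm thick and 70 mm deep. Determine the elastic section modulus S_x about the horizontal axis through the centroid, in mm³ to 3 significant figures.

S_x ≈ 3.55 × 10⁴ mm³

Treat the section as a set of non-overlapping primitives; coordinates are from the bounding-box lower-left.
Flange: 140 × 12, A = 1 680 mm², y = 6 mm, Ī = 20 160 mm⁴.
Web: 22 × 70, A = 1 540 mm², y = 47 mm, Ī = 628 833 mm⁴.
Centroid: ȳ = ΣA·y / ΣA = 25.609 mm.
Transfer each piece to the horizontal axis through the centroid using Ī + A·d² with d = y − 25.609:
  flange: d = -19.609 mm → contributes +666 122 mm⁴
  web: d = 21.391 mm → contributes +1 333 519 mm⁴
Total I = 1 999 640 mm⁴.
Extreme fibre distance c = 56.391 mm; S = I/c = 35 460 mm³.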